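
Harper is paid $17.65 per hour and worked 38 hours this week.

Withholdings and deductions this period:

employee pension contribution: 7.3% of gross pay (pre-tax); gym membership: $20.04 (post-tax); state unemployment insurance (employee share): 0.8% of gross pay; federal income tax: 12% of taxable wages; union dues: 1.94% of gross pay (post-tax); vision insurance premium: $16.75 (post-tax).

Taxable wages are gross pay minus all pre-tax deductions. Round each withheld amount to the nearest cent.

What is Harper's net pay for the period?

$491.96

Gross pay: 38 × $17.65 = $670.70
Employee pension contribution: $670.70 × 0.073 = $48.96
Taxable wages = $670.70 − $48.96 = $621.74
Federal income tax: $621.74 × 0.12 = $74.61
State unemployment insurance (employee share): $670.70 × 0.008 = $5.37
Vision insurance premium: $16.75
Gym membership: $20.04
Union dues: $670.70 × 0.0194 = $13.01
Total deductions = $48.96 + $74.61 + $5.37 + $16.75 + $20.04 + $13.01 = $178.74
Net pay = $670.70 − $178.74 = $491.96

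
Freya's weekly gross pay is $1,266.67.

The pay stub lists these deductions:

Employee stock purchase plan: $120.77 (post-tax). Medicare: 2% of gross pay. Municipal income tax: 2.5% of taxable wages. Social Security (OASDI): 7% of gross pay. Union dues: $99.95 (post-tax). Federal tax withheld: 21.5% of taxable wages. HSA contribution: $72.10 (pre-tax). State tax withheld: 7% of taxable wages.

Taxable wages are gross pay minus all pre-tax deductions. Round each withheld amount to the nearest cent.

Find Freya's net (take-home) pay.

HSA contribution: $72.10
Taxable wages = $1,266.67 − $72.10 = $1,194.57
State tax withheld: $1,194.57 × 0.07 = $83.62
Federal tax withheld: $1,194.57 × 0.215 = $256.83
Municipal income tax: $1,194.57 × 0.025 = $29.86
Social Security (OASDI): $1,266.67 × 0.07 = $88.67
Medicare: $1,266.67 × 0.02 = $25.33
Union dues: $99.95
Employee stock purchase plan: $120.77
Total deductions = $72.10 + $83.62 + $256.83 + $29.86 + $88.67 + $25.33 + $99.95 + $120.77 = $777.13
Net pay = $1,266.67 − $777.13 = $489.54

$489.54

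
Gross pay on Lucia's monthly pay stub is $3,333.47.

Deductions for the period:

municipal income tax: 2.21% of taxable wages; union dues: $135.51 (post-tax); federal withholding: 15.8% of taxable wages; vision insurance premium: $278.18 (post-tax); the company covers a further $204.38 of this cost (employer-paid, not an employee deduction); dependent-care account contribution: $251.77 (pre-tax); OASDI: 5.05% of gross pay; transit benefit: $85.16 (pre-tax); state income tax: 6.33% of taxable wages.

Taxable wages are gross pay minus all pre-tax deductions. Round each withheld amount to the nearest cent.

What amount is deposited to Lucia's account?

Dependent-care account contribution: $251.77
Transit benefit: $85.16
Pre-tax total = $251.77 + $85.16 = $336.93
Taxable wages = $3,333.47 − $336.93 = $2,996.54
State income tax: $2,996.54 × 0.0633 = $189.68
Municipal income tax: $2,996.54 × 0.0221 = $66.22
Federal withholding: $2,996.54 × 0.158 = $473.45
OASDI: $3,333.47 × 0.0505 = $168.34
Vision insurance premium: $278.18
Union dues: $135.51
(Employer's $204.38 toward vision insurance premium is not withheld from the employee.)
Total deductions = $251.77 + $85.16 + $189.68 + $66.22 + $473.45 + $168.34 + $278.18 + $135.51 = $1,648.31
Net pay = $3,333.47 − $1,648.31 = $1,685.16

$1,685.16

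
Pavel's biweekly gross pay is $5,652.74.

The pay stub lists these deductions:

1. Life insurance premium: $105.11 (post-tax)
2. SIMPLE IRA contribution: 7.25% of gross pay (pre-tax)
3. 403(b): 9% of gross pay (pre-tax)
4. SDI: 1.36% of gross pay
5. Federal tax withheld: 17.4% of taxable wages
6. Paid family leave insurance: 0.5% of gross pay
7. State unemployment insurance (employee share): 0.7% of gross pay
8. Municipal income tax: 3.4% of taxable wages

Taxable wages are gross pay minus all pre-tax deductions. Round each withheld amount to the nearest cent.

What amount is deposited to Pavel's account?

$3,499.64

SIMPLE IRA contribution: $5,652.74 × 0.0725 = $409.82
403(b): $5,652.74 × 0.09 = $508.75
Pre-tax total = $409.82 + $508.75 = $918.57
Taxable wages = $5,652.74 − $918.57 = $4,734.17
Federal tax withheld: $4,734.17 × 0.174 = $823.75
Municipal income tax: $4,734.17 × 0.034 = $160.96
State unemployment insurance (employee share): $5,652.74 × 0.007 = $39.57
SDI: $5,652.74 × 0.0136 = $76.88
Paid family leave insurance: $5,652.74 × 0.005 = $28.26
Life insurance premium: $105.11
Total deductions = $409.82 + $508.75 + $823.75 + $160.96 + $39.57 + $76.88 + $28.26 + $105.11 = $2,153.10
Net pay = $5,652.74 − $2,153.10 = $3,499.64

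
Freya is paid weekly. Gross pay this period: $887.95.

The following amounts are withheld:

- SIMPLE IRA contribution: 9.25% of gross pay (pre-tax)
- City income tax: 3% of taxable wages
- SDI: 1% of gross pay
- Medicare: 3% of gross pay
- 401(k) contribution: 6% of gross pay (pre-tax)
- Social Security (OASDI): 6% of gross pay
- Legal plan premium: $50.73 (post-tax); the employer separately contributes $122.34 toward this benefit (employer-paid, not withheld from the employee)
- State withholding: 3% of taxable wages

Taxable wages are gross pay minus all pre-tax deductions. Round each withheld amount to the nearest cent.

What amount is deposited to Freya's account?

SIMPLE IRA contribution: $887.95 × 0.0925 = $82.14
401(k) contribution: $887.95 × 0.06 = $53.28
Pre-tax total = $82.14 + $53.28 = $135.42
Taxable wages = $887.95 − $135.42 = $752.53
City income tax: $752.53 × 0.03 = $22.58
State withholding: $752.53 × 0.03 = $22.58
Medicare: $887.95 × 0.03 = $26.64
SDI: $887.95 × 0.01 = $8.88
Social Security (OASDI): $887.95 × 0.06 = $53.28
Legal plan premium: $50.73
(Employer's $122.34 toward legal plan premium is not withheld from the employee.)
Total deductions = $82.14 + $53.28 + $22.58 + $22.58 + $26.64 + $8.88 + $53.28 + $50.73 = $320.11
Net pay = $887.95 − $320.11 = $567.84

$567.84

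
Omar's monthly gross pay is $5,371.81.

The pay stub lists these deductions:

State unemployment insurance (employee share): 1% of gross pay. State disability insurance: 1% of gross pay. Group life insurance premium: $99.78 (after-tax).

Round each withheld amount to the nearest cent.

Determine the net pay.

$5,164.59

State disability insurance: $5,371.81 × 0.01 = $53.72
State unemployment insurance (employee share): $5,371.81 × 0.01 = $53.72
Group life insurance premium: $99.78
Total deductions = $53.72 + $53.72 + $99.78 = $207.22
Net pay = $5,371.81 − $207.22 = $5,164.59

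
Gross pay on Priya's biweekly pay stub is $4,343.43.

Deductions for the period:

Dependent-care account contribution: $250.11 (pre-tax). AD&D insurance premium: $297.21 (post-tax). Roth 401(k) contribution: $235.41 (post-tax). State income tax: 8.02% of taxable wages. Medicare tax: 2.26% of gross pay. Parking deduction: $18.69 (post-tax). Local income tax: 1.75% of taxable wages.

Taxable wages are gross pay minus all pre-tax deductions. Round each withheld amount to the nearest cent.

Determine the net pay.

Dependent-care account contribution: $250.11
Taxable wages = $4,343.43 − $250.11 = $4,093.32
State income tax: $4,093.32 × 0.0802 = $328.28
Local income tax: $4,093.32 × 0.0175 = $71.63
Medicare tax: $4,343.43 × 0.0226 = $98.16
AD&D insurance premium: $297.21
Roth 401(k) contribution: $235.41
Parking deduction: $18.69
Total deductions = $250.11 + $328.28 + $71.63 + $98.16 + $297.21 + $235.41 + $18.69 = $1,299.49
Net pay = $4,343.43 − $1,299.49 = $3,043.94

$3,043.94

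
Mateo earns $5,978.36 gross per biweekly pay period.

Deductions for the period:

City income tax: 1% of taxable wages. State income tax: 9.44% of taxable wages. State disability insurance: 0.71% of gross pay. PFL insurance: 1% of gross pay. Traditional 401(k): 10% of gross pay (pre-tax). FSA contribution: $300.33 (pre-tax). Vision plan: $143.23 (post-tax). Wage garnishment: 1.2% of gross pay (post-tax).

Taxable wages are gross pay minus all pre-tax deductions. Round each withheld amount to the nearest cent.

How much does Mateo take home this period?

$4,232.62

FSA contribution: $300.33
Traditional 401(k): $5,978.36 × 0.1 = $597.84
Pre-tax total = $300.33 + $597.84 = $898.17
Taxable wages = $5,978.36 − $898.17 = $5,080.19
State income tax: $5,080.19 × 0.0944 = $479.57
City income tax: $5,080.19 × 0.01 = $50.80
State disability insurance: $5,978.36 × 0.0071 = $42.45
PFL insurance: $5,978.36 × 0.01 = $59.78
Vision plan: $143.23
Wage garnishment: $5,978.36 × 0.012 = $71.74
Total deductions = $300.33 + $597.84 + $479.57 + $50.80 + $42.45 + $59.78 + $143.23 + $71.74 = $1,745.74
Net pay = $5,978.36 − $1,745.74 = $4,232.62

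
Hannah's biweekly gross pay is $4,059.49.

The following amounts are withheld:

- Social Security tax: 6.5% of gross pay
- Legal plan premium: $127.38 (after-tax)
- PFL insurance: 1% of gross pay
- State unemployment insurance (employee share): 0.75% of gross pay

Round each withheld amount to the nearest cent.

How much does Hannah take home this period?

PFL insurance: $4,059.49 × 0.01 = $40.59
State unemployment insurance (employee share): $4,059.49 × 0.0075 = $30.45
Social Security tax: $4,059.49 × 0.065 = $263.87
Legal plan premium: $127.38
Total deductions = $40.59 + $30.45 + $263.87 + $127.38 = $462.29
Net pay = $4,059.49 − $462.29 = $3,597.20

$3,597.20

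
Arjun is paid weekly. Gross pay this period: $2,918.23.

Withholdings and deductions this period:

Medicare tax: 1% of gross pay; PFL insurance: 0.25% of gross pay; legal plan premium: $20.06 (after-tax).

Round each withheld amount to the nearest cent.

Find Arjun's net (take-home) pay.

$2,861.69

PFL insurance: $2,918.23 × 0.0025 = $7.30
Medicare tax: $2,918.23 × 0.01 = $29.18
Legal plan premium: $20.06
Total deductions = $7.30 + $29.18 + $20.06 = $56.54
Net pay = $2,918.23 − $56.54 = $2,861.69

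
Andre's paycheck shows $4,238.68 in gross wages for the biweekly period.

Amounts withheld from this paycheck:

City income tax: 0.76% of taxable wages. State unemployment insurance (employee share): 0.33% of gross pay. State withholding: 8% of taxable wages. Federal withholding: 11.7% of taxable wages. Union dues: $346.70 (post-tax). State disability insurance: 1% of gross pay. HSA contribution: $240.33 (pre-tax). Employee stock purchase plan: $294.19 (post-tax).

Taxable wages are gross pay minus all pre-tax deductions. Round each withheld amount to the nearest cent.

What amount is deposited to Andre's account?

$2,483.01

HSA contribution: $240.33
Taxable wages = $4,238.68 − $240.33 = $3,998.35
Federal withholding: $3,998.35 × 0.117 = $467.81
City income tax: $3,998.35 × 0.0076 = $30.39
State withholding: $3,998.35 × 0.08 = $319.87
State disability insurance: $4,238.68 × 0.01 = $42.39
State unemployment insurance (employee share): $4,238.68 × 0.0033 = $13.99
Employee stock purchase plan: $294.19
Union dues: $346.70
Total deductions = $240.33 + $467.81 + $30.39 + $319.87 + $42.39 + $13.99 + $294.19 + $346.70 = $1,755.67
Net pay = $4,238.68 − $1,755.67 = $2,483.01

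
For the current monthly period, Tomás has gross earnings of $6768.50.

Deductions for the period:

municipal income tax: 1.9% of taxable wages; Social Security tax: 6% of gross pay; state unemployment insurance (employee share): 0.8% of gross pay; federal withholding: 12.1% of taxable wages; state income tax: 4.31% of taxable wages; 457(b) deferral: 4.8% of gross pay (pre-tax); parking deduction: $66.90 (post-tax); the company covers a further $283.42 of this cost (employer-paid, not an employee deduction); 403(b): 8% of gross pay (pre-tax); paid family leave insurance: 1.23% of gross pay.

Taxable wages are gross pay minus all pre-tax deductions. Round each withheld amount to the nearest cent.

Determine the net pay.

403(b): $6768.50 × 0.08 = $541.48
457(b) deferral: $6768.50 × 0.048 = $324.89
Pre-tax total = $541.48 + $324.89 = $866.37
Taxable wages = $6768.50 − $866.37 = $5902.13
State income tax: $5902.13 × 0.0431 = $254.38
Municipal income tax: $5902.13 × 0.019 = $112.14
Federal withholding: $5902.13 × 0.121 = $714.16
Paid family leave insurance: $6768.50 × 0.0123 = $83.25
Social Security tax: $6768.50 × 0.06 = $406.11
State unemployment insurance (employee share): $6768.50 × 0.008 = $54.15
Parking deduction: $66.90
(Employer's $283.42 toward parking deduction is not withheld from the employee.)
Total deductions = $541.48 + $324.89 + $254.38 + $112.14 + $714.16 + $83.25 + $406.11 + $54.15 + $66.90 = $2557.46
Net pay = $6768.50 − $2557.46 = $4211.04

$4211.04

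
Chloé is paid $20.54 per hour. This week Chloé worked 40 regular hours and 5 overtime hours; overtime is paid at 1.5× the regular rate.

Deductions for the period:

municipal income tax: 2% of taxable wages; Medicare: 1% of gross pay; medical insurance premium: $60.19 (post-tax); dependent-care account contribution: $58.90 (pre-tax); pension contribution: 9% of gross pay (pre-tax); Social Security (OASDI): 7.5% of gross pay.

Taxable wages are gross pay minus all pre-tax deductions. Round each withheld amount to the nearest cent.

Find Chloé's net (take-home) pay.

Regular pay: 40 × $20.54 = $821.60
Overtime pay: 5 × $20.54 × 1.5 = $154.05
Gross pay = $821.60 + $154.05 = $975.65
Dependent-care account contribution: $58.90
Pension contribution: $975.65 × 0.09 = $87.81
Pre-tax total = $58.90 + $87.81 = $146.71
Taxable wages = $975.65 − $146.71 = $828.94
Municipal income tax: $828.94 × 0.02 = $16.58
Medicare: $975.65 × 0.01 = $9.76
Social Security (OASDI): $975.65 × 0.075 = $73.17
Medical insurance premium: $60.19
Total deductions = $58.90 + $87.81 + $16.58 + $9.76 + $73.17 + $60.19 = $306.41
Net pay = $975.65 − $306.41 = $669.24

$669.24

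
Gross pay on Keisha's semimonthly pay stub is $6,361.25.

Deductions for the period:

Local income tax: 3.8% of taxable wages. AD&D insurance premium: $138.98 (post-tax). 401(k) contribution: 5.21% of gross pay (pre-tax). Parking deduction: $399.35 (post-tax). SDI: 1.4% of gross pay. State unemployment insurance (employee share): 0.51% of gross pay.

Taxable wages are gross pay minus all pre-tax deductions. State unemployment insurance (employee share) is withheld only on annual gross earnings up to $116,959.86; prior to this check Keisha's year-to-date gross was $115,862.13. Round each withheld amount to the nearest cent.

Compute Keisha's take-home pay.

$5,167.71

401(k) contribution: $6,361.25 × 0.0521 = $331.42
Taxable wages = $6,361.25 − $331.42 = $6,029.83
Local income tax: $6,029.83 × 0.038 = $229.13
State unemployment insurance (employee share): only $116,959.86 − $115,862.13 = $1,097.73 of this check is subject → $1,097.73 × 0.0051 = $5.60
SDI: $6,361.25 × 0.014 = $89.06
AD&D insurance premium: $138.98
Parking deduction: $399.35
Total deductions = $331.42 + $229.13 + $5.60 + $89.06 + $138.98 + $399.35 = $1,193.54
Net pay = $6,361.25 − $1,193.54 = $5,167.71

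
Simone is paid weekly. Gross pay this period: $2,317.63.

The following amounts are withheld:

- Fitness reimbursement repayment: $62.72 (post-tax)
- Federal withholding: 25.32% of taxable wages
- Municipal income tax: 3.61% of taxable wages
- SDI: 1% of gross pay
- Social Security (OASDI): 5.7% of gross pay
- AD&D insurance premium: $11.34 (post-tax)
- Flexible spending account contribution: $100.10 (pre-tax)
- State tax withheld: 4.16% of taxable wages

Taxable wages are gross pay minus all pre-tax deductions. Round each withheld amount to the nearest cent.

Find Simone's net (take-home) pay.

$1,254.41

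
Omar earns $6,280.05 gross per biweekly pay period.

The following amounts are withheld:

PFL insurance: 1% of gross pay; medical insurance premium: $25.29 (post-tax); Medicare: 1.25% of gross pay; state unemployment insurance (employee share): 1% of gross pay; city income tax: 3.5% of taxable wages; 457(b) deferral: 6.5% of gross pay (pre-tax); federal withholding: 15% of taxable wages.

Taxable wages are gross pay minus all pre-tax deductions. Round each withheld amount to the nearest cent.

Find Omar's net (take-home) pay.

$4,556.17

457(b) deferral: $6,280.05 × 0.065 = $408.20
Taxable wages = $6,280.05 − $408.20 = $5,871.85
Federal withholding: $5,871.85 × 0.15 = $880.78
City income tax: $5,871.85 × 0.035 = $205.51
Medicare: $6,280.05 × 0.0125 = $78.50
State unemployment insurance (employee share): $6,280.05 × 0.01 = $62.80
PFL insurance: $6,280.05 × 0.01 = $62.80
Medical insurance premium: $25.29
Total deductions = $408.20 + $880.78 + $205.51 + $78.50 + $62.80 + $62.80 + $25.29 = $1,723.88
Net pay = $6,280.05 − $1,723.88 = $4,556.17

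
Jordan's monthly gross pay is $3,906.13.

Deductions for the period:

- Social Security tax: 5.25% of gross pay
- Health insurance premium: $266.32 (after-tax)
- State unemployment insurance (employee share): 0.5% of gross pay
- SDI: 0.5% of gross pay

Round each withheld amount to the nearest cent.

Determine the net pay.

State unemployment insurance (employee share): $3,906.13 × 0.005 = $19.53
Social Security tax: $3,906.13 × 0.0525 = $205.07
SDI: $3,906.13 × 0.005 = $19.53
Health insurance premium: $266.32
Total deductions = $19.53 + $205.07 + $19.53 + $266.32 = $510.45
Net pay = $3,906.13 − $510.45 = $3,395.68

$3,395.68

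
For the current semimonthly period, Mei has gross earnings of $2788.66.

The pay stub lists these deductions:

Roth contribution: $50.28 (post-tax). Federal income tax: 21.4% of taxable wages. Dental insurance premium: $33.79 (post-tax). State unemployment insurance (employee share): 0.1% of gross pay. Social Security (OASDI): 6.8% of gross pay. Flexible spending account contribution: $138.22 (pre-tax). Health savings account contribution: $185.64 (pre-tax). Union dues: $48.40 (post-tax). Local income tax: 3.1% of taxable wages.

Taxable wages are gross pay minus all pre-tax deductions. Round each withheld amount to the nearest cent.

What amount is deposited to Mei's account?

$1536.03

Health savings account contribution: $185.64
Flexible spending account contribution: $138.22
Pre-tax total = $185.64 + $138.22 = $323.86
Taxable wages = $2788.66 − $323.86 = $2464.80
Federal income tax: $2464.80 × 0.214 = $527.47
Local income tax: $2464.80 × 0.031 = $76.41
Social Security (OASDI): $2788.66 × 0.068 = $189.63
State unemployment insurance (employee share): $2788.66 × 0.001 = $2.79
Roth contribution: $50.28
Dental insurance premium: $33.79
Union dues: $48.40
Total deductions = $185.64 + $138.22 + $527.47 + $76.41 + $189.63 + $2.79 + $50.28 + $33.79 + $48.40 = $1252.63
Net pay = $2788.66 − $1252.63 = $1536.03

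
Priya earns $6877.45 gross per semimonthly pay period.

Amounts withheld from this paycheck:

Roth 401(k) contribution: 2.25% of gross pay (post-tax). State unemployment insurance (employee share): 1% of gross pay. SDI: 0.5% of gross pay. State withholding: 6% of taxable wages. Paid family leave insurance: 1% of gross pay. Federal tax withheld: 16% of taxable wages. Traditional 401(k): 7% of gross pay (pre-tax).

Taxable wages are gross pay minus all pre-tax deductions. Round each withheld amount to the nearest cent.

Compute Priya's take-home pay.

$4662.24

Traditional 401(k): $6877.45 × 0.07 = $481.42
Taxable wages = $6877.45 − $481.42 = $6396.03
Federal tax withheld: $6396.03 × 0.16 = $1023.36
State withholding: $6396.03 × 0.06 = $383.76
Paid family leave insurance: $6877.45 × 0.01 = $68.77
SDI: $6877.45 × 0.005 = $34.39
State unemployment insurance (employee share): $6877.45 × 0.01 = $68.77
Roth 401(k) contribution: $6877.45 × 0.0225 = $154.74
Total deductions = $481.42 + $1023.36 + $383.76 + $68.77 + $34.39 + $68.77 + $154.74 = $2215.21
Net pay = $6877.45 − $2215.21 = $4662.24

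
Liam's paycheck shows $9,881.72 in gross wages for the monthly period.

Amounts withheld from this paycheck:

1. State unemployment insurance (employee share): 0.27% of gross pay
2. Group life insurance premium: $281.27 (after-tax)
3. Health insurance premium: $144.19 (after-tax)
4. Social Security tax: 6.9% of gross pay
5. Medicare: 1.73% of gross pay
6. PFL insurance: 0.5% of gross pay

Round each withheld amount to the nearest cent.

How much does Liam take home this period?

$8,527.38

Social Security tax: $9,881.72 × 0.069 = $681.84
Medicare: $9,881.72 × 0.0173 = $170.95
State unemployment insurance (employee share): $9,881.72 × 0.0027 = $26.68
PFL insurance: $9,881.72 × 0.005 = $49.41
Group life insurance premium: $281.27
Health insurance premium: $144.19
Total deductions = $681.84 + $170.95 + $26.68 + $49.41 + $281.27 + $144.19 = $1,354.34
Net pay = $9,881.72 − $1,354.34 = $8,527.38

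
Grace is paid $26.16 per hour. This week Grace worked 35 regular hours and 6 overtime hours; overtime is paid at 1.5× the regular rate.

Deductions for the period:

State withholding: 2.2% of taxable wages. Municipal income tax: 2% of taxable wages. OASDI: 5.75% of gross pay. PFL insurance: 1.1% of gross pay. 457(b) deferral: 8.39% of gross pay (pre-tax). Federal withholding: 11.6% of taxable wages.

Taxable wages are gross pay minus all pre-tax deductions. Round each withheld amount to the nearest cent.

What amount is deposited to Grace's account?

$809.02

Regular pay: 35 × $26.16 = $915.60
Overtime pay: 6 × $26.16 × 1.5 = $235.44
Gross pay = $915.60 + $235.44 = $1,151.04
457(b) deferral: $1,151.04 × 0.0839 = $96.57
Taxable wages = $1,151.04 − $96.57 = $1,054.47
Municipal income tax: $1,054.47 × 0.02 = $21.09
State withholding: $1,054.47 × 0.022 = $23.20
Federal withholding: $1,054.47 × 0.116 = $122.32
PFL insurance: $1,151.04 × 0.011 = $12.66
OASDI: $1,151.04 × 0.0575 = $66.18
Total deductions = $96.57 + $21.09 + $23.20 + $122.32 + $12.66 + $66.18 = $342.02
Net pay = $1,151.04 − $342.02 = $809.02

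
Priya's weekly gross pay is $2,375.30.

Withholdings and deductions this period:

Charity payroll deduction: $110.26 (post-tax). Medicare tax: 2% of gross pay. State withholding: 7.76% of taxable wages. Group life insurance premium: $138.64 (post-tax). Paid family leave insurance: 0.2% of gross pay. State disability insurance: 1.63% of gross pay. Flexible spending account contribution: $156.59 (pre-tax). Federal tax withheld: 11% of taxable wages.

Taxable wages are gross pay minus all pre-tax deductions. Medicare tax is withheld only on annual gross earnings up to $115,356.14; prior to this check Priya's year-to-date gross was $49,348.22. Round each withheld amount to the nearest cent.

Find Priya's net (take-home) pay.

Flexible spending account contribution: $156.59
Taxable wages = $2,375.30 − $156.59 = $2,218.71
State withholding: $2,218.71 × 0.0776 = $172.17
Federal tax withheld: $2,218.71 × 0.11 = $244.06
State disability insurance: $2,375.30 × 0.0163 = $38.72
Medicare tax: cap not yet reached, full $2,375.30 is subject → $2,375.30 × 0.02 = $47.51
Paid family leave insurance: $2,375.30 × 0.002 = $4.75
Group life insurance premium: $138.64
Charity payroll deduction: $110.26
Total deductions = $156.59 + $172.17 + $244.06 + $38.72 + $47.51 + $4.75 + $138.64 + $110.26 = $912.70
Net pay = $2,375.30 − $912.70 = $1,462.60

$1,462.60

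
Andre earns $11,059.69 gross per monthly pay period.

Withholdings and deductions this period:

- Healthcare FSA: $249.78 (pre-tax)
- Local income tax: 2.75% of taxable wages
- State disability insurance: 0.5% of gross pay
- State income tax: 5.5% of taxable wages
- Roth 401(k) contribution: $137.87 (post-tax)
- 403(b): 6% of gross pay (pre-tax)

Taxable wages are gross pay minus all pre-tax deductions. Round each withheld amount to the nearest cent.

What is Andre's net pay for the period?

$9,116.09

403(b): $11,059.69 × 0.06 = $663.58
Healthcare FSA: $249.78
Pre-tax total = $663.58 + $249.78 = $913.36
Taxable wages = $11,059.69 − $913.36 = $10,146.33
State income tax: $10,146.33 × 0.055 = $558.05
Local income tax: $10,146.33 × 0.0275 = $279.02
State disability insurance: $11,059.69 × 0.005 = $55.30
Roth 401(k) contribution: $137.87
Total deductions = $663.58 + $249.78 + $558.05 + $279.02 + $55.30 + $137.87 = $1,943.60
Net pay = $11,059.69 − $1,943.60 = $9,116.09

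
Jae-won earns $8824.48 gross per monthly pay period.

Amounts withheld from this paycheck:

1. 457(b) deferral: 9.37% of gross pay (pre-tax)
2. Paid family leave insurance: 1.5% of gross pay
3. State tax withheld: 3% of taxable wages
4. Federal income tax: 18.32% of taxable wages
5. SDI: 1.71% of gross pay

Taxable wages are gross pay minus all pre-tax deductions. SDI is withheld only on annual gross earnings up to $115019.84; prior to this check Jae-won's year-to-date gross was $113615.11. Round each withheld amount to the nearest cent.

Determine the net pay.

457(b) deferral: $8824.48 × 0.0937 = $826.85
Taxable wages = $8824.48 − $826.85 = $7997.63
State tax withheld: $7997.63 × 0.03 = $239.93
Federal income tax: $7997.63 × 0.1832 = $1465.17
SDI: only $115019.84 − $113615.11 = $1404.73 of this check is subject → $1404.73 × 0.0171 = $24.02
Paid family leave insurance: $8824.48 × 0.015 = $132.37
Total deductions = $826.85 + $239.93 + $1465.17 + $24.02 + $132.37 = $2688.34
Net pay = $8824.48 − $2688.34 = $6136.14

$6136.14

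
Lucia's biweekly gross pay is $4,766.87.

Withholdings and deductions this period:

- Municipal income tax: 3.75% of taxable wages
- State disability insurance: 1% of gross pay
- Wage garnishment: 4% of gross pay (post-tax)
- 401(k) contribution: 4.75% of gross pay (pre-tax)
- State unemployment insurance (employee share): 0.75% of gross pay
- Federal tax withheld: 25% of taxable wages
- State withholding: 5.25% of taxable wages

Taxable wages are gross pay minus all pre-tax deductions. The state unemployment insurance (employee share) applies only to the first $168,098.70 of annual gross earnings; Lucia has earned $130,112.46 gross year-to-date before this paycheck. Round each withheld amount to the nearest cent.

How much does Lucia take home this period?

401(k) contribution: $4,766.87 × 0.0475 = $226.43
Taxable wages = $4,766.87 − $226.43 = $4,540.44
Federal tax withheld: $4,540.44 × 0.25 = $1,135.11
State withholding: $4,540.44 × 0.0525 = $238.37
Municipal income tax: $4,540.44 × 0.0375 = $170.27
State unemployment insurance (employee share): cap not yet reached, full $4,766.87 is subject → $4,766.87 × 0.0075 = $35.75
State disability insurance: $4,766.87 × 0.01 = $47.67
Wage garnishment: $4,766.87 × 0.04 = $190.67
Total deductions = $226.43 + $1,135.11 + $238.37 + $170.27 + $35.75 + $47.67 + $190.67 = $2,044.27
Net pay = $4,766.87 − $2,044.27 = $2,722.60

$2,722.60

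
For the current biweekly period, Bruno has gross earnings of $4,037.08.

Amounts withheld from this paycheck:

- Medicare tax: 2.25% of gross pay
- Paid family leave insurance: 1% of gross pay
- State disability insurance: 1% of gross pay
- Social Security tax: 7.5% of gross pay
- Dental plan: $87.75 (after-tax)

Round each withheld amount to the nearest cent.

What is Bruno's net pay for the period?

Medicare tax: $4,037.08 × 0.0225 = $90.83
Paid family leave insurance: $4,037.08 × 0.01 = $40.37
Social Security tax: $4,037.08 × 0.075 = $302.78
State disability insurance: $4,037.08 × 0.01 = $40.37
Dental plan: $87.75
Total deductions = $90.83 + $40.37 + $302.78 + $40.37 + $87.75 = $562.10
Net pay = $4,037.08 − $562.10 = $3,474.98

$3,474.98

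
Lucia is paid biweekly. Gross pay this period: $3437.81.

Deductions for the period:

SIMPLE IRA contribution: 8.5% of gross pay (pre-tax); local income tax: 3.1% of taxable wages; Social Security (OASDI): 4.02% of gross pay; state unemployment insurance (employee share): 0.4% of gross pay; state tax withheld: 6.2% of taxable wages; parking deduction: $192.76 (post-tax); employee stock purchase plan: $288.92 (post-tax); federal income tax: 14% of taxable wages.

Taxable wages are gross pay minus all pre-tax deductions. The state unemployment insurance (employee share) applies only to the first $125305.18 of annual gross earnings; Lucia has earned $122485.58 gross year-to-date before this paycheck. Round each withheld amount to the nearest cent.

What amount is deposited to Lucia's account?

SIMPLE IRA contribution: $3437.81 × 0.085 = $292.21
Taxable wages = $3437.81 − $292.21 = $3145.60
State tax withheld: $3145.60 × 0.062 = $195.03
Federal income tax: $3145.60 × 0.14 = $440.38
Local income tax: $3145.60 × 0.031 = $97.51
State unemployment insurance (employee share): only $125305.18 − $122485.58 = $2819.60 of this check is subject → $2819.60 × 0.004 = $11.28
Social Security (OASDI): $3437.81 × 0.0402 = $138.20
Parking deduction: $192.76
Employee stock purchase plan: $288.92
Total deductions = $292.21 + $195.03 + $440.38 + $97.51 + $11.28 + $138.20 + $192.76 + $288.92 = $1656.29
Net pay = $3437.81 − $1656.29 = $1781.52

$1781.52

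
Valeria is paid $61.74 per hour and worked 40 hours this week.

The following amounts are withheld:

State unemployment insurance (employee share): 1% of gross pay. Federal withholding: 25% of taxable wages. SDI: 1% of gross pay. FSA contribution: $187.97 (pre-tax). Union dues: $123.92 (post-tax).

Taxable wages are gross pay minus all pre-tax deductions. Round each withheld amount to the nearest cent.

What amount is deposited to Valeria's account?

Gross pay: 40 × $61.74 = $2,469.60
FSA contribution: $187.97
Taxable wages = $2,469.60 − $187.97 = $2,281.63
Federal withholding: $2,281.63 × 0.25 = $570.41
State unemployment insurance (employee share): $2,469.60 × 0.01 = $24.70
SDI: $2,469.60 × 0.01 = $24.70
Union dues: $123.92
Total deductions = $187.97 + $570.41 + $24.70 + $24.70 + $123.92 = $931.70
Net pay = $2,469.60 − $931.70 = $1,537.90

$1,537.90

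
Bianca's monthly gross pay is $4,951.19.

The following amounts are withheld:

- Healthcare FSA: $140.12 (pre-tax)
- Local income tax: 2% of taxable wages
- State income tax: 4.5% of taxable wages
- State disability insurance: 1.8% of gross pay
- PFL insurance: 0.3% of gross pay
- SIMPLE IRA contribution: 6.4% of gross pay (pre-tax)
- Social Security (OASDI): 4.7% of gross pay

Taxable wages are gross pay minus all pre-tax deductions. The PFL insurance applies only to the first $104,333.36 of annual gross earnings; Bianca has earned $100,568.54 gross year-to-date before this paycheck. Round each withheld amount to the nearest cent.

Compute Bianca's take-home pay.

Healthcare FSA: $140.12
SIMPLE IRA contribution: $4,951.19 × 0.064 = $316.88
Pre-tax total = $140.12 + $316.88 = $457.00
Taxable wages = $4,951.19 − $457.00 = $4,494.19
State income tax: $4,494.19 × 0.045 = $202.24
Local income tax: $4,494.19 × 0.02 = $89.88
PFL insurance: only $104,333.36 − $100,568.54 = $3,764.82 of this check is subject → $3,764.82 × 0.003 = $11.29
Social Security (OASDI): $4,951.19 × 0.047 = $232.71
State disability insurance: $4,951.19 × 0.018 = $89.12
Total deductions = $140.12 + $316.88 + $202.24 + $89.88 + $11.29 + $232.71 + $89.12 = $1,082.24
Net pay = $4,951.19 − $1,082.24 = $3,868.95

$3,868.95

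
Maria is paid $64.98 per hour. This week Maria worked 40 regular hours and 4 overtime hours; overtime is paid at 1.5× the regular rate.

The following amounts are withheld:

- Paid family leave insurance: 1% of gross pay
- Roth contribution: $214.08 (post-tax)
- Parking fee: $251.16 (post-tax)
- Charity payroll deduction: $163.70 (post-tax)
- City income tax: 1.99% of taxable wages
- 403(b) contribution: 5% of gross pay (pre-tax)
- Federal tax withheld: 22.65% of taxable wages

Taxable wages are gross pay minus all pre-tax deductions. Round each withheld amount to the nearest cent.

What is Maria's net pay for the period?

$1,481.11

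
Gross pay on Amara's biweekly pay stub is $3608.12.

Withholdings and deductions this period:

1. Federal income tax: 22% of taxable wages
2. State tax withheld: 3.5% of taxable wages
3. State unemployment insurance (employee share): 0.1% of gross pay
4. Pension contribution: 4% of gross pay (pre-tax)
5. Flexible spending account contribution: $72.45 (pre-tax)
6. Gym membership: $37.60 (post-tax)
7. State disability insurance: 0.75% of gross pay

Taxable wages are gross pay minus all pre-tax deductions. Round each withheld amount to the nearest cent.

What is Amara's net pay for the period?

$2458.28

Flexible spending account contribution: $72.45
Pension contribution: $3608.12 × 0.04 = $144.32
Pre-tax total = $72.45 + $144.32 = $216.77
Taxable wages = $3608.12 − $216.77 = $3391.35
State tax withheld: $3391.35 × 0.035 = $118.70
Federal income tax: $3391.35 × 0.22 = $746.10
State unemployment insurance (employee share): $3608.12 × 0.001 = $3.61
State disability insurance: $3608.12 × 0.0075 = $27.06
Gym membership: $37.60
Total deductions = $72.45 + $144.32 + $118.70 + $746.10 + $3.61 + $27.06 + $37.60 = $1149.84
Net pay = $3608.12 − $1149.84 = $2458.28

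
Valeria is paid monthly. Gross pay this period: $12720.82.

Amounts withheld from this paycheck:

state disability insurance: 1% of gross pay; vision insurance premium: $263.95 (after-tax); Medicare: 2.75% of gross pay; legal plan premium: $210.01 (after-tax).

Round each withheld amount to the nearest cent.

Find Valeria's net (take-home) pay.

Medicare: $12720.82 × 0.0275 = $349.82
State disability insurance: $12720.82 × 0.01 = $127.21
Vision insurance premium: $263.95
Legal plan premium: $210.01
Total deductions = $349.82 + $127.21 + $263.95 + $210.01 = $950.99
Net pay = $12720.82 − $950.99 = $11769.83

$11769.83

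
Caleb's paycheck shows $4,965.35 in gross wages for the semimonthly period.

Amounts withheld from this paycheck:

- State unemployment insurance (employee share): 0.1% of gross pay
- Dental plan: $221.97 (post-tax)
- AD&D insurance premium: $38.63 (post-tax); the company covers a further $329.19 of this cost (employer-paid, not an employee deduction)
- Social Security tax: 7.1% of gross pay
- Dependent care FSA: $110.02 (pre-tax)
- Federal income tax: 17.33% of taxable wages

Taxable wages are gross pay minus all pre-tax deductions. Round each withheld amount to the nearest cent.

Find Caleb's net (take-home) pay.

$3,395.79

Dependent care FSA: $110.02
Taxable wages = $4,965.35 − $110.02 = $4,855.33
Federal income tax: $4,855.33 × 0.1733 = $841.43
Social Security tax: $4,965.35 × 0.071 = $352.54
State unemployment insurance (employee share): $4,965.35 × 0.001 = $4.97
Dental plan: $221.97
AD&D insurance premium: $38.63
(Employer's $329.19 toward AD&D insurance premium is not withheld from the employee.)
Total deductions = $110.02 + $841.43 + $352.54 + $4.97 + $221.97 + $38.63 = $1,569.56
Net pay = $4,965.35 − $1,569.56 = $3,395.79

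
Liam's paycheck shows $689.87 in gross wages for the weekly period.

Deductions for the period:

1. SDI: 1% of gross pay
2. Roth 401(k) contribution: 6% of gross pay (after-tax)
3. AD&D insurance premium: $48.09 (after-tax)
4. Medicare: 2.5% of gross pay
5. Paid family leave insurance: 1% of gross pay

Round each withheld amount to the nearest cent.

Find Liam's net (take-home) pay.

SDI: $689.87 × 0.01 = $6.90
Medicare: $689.87 × 0.025 = $17.25
Paid family leave insurance: $689.87 × 0.01 = $6.90
AD&D insurance premium: $48.09
Roth 401(k) contribution: $689.87 × 0.06 = $41.39
Total deductions = $6.90 + $17.25 + $6.90 + $48.09 + $41.39 = $120.53
Net pay = $689.87 − $120.53 = $569.34

$569.34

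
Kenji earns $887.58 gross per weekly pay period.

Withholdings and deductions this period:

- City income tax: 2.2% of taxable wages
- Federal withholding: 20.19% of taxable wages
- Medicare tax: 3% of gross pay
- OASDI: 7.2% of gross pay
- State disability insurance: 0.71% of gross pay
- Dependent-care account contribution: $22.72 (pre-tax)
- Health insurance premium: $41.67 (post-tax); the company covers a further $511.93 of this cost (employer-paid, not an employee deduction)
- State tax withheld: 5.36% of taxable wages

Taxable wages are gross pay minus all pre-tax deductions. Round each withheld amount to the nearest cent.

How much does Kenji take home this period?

$486.34

Dependent-care account contribution: $22.72
Taxable wages = $887.58 − $22.72 = $864.86
Federal withholding: $864.86 × 0.2019 = $174.62
City income tax: $864.86 × 0.022 = $19.03
State tax withheld: $864.86 × 0.0536 = $46.36
State disability insurance: $887.58 × 0.0071 = $6.30
Medicare tax: $887.58 × 0.03 = $26.63
OASDI: $887.58 × 0.072 = $63.91
Health insurance premium: $41.67
(Employer's $511.93 toward health insurance premium is not withheld from the employee.)
Total deductions = $22.72 + $174.62 + $19.03 + $46.36 + $6.30 + $26.63 + $63.91 + $41.67 = $401.24
Net pay = $887.58 − $401.24 = $486.34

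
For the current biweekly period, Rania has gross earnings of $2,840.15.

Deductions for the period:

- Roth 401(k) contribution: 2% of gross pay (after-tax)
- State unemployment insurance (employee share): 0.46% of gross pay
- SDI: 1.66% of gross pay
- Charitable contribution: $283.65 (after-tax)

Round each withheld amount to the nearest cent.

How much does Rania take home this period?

State unemployment insurance (employee share): $2,840.15 × 0.0046 = $13.06
SDI: $2,840.15 × 0.0166 = $47.15
Charitable contribution: $283.65
Roth 401(k) contribution: $2,840.15 × 0.02 = $56.80
Total deductions = $13.06 + $47.15 + $283.65 + $56.80 = $400.66
Net pay = $2,840.15 − $400.66 = $2,439.49

$2,439.49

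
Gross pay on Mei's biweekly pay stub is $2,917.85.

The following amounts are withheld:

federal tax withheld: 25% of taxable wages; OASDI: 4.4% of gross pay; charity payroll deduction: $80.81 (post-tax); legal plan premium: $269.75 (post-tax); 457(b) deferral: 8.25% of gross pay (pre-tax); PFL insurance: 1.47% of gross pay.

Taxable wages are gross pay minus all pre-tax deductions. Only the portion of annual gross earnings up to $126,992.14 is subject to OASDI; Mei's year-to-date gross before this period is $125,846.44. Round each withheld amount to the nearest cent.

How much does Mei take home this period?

$1,563.99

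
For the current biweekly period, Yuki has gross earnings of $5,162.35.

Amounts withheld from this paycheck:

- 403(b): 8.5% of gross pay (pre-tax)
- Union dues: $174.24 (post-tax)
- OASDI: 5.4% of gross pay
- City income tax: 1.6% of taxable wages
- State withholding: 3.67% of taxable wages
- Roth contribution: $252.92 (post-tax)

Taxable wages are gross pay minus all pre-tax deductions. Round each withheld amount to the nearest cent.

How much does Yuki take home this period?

403(b): $5,162.35 × 0.085 = $438.80
Taxable wages = $5,162.35 − $438.80 = $4,723.55
City income tax: $4,723.55 × 0.016 = $75.58
State withholding: $4,723.55 × 0.0367 = $173.35
OASDI: $5,162.35 × 0.054 = $278.77
Union dues: $174.24
Roth contribution: $252.92
Total deductions = $438.80 + $75.58 + $173.35 + $278.77 + $174.24 + $252.92 = $1,393.66
Net pay = $5,162.35 − $1,393.66 = $3,768.69

$3,768.69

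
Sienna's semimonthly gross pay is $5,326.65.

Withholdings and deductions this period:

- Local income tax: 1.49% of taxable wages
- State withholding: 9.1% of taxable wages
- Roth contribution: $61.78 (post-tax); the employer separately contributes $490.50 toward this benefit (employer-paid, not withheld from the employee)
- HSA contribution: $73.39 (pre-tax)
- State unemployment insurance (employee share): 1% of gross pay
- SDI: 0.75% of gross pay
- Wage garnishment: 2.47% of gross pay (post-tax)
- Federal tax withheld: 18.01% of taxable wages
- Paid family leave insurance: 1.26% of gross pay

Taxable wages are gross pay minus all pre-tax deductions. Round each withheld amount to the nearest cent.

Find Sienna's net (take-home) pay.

$3,397.14

HSA contribution: $73.39
Taxable wages = $5,326.65 − $73.39 = $5,253.26
State withholding: $5,253.26 × 0.091 = $478.05
Federal tax withheld: $5,253.26 × 0.1801 = $946.11
Local income tax: $5,253.26 × 0.0149 = $78.27
State unemployment insurance (employee share): $5,326.65 × 0.01 = $53.27
SDI: $5,326.65 × 0.0075 = $39.95
Paid family leave insurance: $5,326.65 × 0.0126 = $67.12
Wage garnishment: $5,326.65 × 0.0247 = $131.57
Roth contribution: $61.78
(Employer's $490.50 toward Roth contribution is not withheld from the employee.)
Total deductions = $73.39 + $478.05 + $946.11 + $78.27 + $53.27 + $39.95 + $67.12 + $131.57 + $61.78 = $1,929.51
Net pay = $5,326.65 − $1,929.51 = $3,397.14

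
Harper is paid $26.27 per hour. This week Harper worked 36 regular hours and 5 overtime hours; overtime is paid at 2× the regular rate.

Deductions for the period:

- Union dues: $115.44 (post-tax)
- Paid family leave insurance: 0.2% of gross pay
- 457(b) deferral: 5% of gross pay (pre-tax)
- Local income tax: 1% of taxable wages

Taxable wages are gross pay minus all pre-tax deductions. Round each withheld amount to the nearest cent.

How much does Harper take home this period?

$1,018.66

Regular pay: 36 × $26.27 = $945.72
Overtime pay: 5 × $26.27 × 2 = $262.70
Gross pay = $945.72 + $262.70 = $1,208.42
457(b) deferral: $1,208.42 × 0.05 = $60.42
Taxable wages = $1,208.42 − $60.42 = $1,148.00
Local income tax: $1,148.00 × 0.01 = $11.48
Paid family leave insurance: $1,208.42 × 0.002 = $2.42
Union dues: $115.44
Total deductions = $60.42 + $11.48 + $2.42 + $115.44 = $189.76
Net pay = $1,208.42 − $189.76 = $1,018.66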